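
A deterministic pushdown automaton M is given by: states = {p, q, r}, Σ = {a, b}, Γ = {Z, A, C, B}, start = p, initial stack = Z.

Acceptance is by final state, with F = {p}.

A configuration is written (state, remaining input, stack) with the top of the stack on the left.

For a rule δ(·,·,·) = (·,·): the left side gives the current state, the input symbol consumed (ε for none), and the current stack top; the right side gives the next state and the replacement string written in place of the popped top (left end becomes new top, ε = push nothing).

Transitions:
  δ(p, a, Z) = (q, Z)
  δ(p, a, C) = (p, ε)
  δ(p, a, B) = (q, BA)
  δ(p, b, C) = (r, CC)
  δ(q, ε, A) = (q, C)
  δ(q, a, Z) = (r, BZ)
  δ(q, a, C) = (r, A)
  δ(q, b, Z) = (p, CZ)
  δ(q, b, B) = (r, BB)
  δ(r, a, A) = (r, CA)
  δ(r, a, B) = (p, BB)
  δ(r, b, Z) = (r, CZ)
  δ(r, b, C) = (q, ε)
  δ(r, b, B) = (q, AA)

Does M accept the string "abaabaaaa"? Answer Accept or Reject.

(p, abaabaaaa, Z)
  read a, top Z: go to q, push Z → (q, baabaaaa, Z)
  read b, top Z: go to p, push CZ → (p, aabaaaa, CZ)
  read a, top C: go to p, push ε → (p, abaaaa, Z)
  read a, top Z: go to q, push Z → (q, baaaa, Z)
  read b, top Z: go to p, push CZ → (p, aaaa, CZ)
  read a, top C: go to p, push ε → (p, aaa, Z)
  read a, top Z: go to q, push Z → (q, aa, Z)
  read a, top Z: go to r, push BZ → (r, a, BZ)
  read a, top B: go to p, push BB → (p, ε, BBZ)
All input consumed; state p ∈ F.

Accept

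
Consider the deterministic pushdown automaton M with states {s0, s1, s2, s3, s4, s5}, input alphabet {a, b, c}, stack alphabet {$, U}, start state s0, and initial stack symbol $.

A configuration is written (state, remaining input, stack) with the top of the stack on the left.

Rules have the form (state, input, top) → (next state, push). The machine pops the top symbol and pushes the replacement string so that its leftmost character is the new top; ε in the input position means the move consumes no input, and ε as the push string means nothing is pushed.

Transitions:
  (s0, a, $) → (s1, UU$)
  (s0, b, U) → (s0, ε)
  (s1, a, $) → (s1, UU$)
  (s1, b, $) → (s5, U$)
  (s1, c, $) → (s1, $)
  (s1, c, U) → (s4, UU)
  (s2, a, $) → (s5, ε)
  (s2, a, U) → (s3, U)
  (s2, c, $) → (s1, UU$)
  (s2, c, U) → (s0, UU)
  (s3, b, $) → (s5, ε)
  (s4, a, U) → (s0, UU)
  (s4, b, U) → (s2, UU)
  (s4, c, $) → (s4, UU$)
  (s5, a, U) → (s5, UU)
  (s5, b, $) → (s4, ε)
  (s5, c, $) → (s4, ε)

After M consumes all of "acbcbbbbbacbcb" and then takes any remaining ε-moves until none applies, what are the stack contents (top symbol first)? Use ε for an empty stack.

(s0, acbcbbbbbacbcb, $)
  read a, top $: go to s1, push UU$ → (s1, cbcbbbbbacbcb, UU$)
  read c, top U: go to s4, push UU → (s4, bcbbbbbacbcb, UUU$)
  read b, top U: go to s2, push UU → (s2, cbbbbbacbcb, UUUU$)
  read c, top U: go to s0, push UU → (s0, bbbbbacbcb, UUUUU$)
  read b, top U: go to s0, push ε → (s0, bbbbacbcb, UUUU$)
  read b, top U: go to s0, push ε → (s0, bbbacbcb, UUU$)
  read b, top U: go to s0, push ε → (s0, bbacbcb, UU$)
  read b, top U: go to s0, push ε → (s0, bacbcb, U$)
  read b, top U: go to s0, push ε → (s0, acbcb, $)
  read a, top $: go to s1, push UU$ → (s1, cbcb, UU$)
  read c, top U: go to s4, push UU → (s4, bcb, UUU$)
  read b, top U: go to s2, push UU → (s2, cb, UUUU$)
  read c, top U: go to s0, push UU → (s0, b, UUUUU$)
  read b, top U: go to s0, push ε → (s0, ε, UUUU$)
All input consumed in state s0 with stack UUUU$.

UUUU$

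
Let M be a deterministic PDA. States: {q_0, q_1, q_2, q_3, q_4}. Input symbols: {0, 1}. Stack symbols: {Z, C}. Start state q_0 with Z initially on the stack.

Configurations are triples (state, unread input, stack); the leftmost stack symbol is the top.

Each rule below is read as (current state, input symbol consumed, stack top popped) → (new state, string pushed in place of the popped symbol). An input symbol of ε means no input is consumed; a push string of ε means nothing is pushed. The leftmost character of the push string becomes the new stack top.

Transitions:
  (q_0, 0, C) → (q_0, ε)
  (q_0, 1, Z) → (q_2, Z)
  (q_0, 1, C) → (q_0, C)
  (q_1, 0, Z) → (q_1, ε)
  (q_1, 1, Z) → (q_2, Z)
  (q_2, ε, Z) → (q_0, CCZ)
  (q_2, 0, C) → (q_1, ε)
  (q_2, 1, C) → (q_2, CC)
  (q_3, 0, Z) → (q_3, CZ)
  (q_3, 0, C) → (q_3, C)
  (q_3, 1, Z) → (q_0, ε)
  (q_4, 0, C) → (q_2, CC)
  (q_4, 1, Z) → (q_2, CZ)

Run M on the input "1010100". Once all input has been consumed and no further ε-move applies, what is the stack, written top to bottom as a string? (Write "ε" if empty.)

Z

(q_0, 1010100, Z)
  read 1, top Z: go to q_2, push Z → (q_2, 010100, Z)
  ε-move, top Z: go to q_0, push CCZ → (q_0, 010100, CCZ)
  read 0, top C: go to q_0, push ε → (q_0, 10100, CZ)
  read 1, top C: go to q_0, push C → (q_0, 0100, CZ)
  read 0, top C: go to q_0, push ε → (q_0, 100, Z)
  read 1, top Z: go to q_2, push Z → (q_2, 00, Z)
  ε-move, top Z: go to q_0, push CCZ → (q_0, 00, CCZ)
  read 0, top C: go to q_0, push ε → (q_0, 0, CZ)
  read 0, top C: go to q_0, push ε → (q_0, ε, Z)
All input consumed in state q_0 with stack Z.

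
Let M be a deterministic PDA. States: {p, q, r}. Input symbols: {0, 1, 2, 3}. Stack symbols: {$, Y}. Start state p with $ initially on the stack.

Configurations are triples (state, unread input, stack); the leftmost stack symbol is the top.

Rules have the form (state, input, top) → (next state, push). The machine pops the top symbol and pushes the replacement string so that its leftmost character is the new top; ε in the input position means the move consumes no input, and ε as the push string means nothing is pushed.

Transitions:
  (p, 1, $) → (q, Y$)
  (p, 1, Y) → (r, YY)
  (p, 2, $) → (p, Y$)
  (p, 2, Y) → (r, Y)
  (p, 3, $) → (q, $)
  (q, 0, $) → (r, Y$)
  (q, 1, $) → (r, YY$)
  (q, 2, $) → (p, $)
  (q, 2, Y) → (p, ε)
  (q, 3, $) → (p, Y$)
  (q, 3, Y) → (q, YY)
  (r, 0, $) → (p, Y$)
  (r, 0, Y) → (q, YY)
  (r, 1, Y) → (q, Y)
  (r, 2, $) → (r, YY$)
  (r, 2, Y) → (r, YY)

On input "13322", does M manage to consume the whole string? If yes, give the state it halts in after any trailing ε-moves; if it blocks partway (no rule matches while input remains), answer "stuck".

(p, 13322, $) ⊢ (q, 3322, Y$) ⊢ (q, 322, YY$) ⊢ (q, 22, YYY$) ⊢ (p, 2, YY$) ⊢ (r, ε, YY$)
All input consumed; M is in state r.

r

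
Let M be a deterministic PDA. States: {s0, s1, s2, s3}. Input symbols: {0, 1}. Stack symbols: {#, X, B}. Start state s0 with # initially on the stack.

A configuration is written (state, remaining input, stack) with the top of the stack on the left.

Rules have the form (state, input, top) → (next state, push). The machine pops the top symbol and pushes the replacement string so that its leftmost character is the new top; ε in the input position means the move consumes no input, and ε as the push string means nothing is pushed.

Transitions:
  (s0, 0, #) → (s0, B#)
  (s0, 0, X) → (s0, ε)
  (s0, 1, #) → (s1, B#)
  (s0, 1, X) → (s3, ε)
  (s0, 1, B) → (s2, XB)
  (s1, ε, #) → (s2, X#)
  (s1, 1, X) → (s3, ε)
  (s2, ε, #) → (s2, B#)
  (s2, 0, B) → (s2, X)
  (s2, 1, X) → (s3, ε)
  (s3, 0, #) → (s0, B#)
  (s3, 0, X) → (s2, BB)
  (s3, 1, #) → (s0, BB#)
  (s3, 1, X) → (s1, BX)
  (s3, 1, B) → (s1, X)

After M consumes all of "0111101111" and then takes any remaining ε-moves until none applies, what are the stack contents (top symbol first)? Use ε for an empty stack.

(s0, 0111101111, #) ⊢ (s0, 111101111, B#) ⊢ (s2, 11101111, XB#) ⊢ (s3, 1101111, B#) ⊢ (s1, 101111, X#) ⊢ (s3, 01111, #) ⊢ (s0, 1111, B#) ⊢ (s2, 111, XB#) ⊢ (s3, 11, B#) ⊢ (s1, 1, X#) ⊢ (s3, ε, #)
All input consumed in state s3 with stack #.

#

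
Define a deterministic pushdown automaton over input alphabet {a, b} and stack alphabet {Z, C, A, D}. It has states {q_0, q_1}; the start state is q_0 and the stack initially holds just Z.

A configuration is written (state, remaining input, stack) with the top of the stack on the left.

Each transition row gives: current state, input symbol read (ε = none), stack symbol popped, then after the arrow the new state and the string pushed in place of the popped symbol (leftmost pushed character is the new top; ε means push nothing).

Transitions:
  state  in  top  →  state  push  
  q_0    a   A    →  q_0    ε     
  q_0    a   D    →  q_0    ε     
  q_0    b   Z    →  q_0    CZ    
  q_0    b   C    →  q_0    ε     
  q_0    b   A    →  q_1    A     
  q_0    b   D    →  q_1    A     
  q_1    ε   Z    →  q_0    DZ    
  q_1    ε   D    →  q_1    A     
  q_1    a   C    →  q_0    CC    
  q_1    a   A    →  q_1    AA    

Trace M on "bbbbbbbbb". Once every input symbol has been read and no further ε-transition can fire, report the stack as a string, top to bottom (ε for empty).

CZ

(q_0, bbbbbbbbb, Z) ⊢ (q_0, bbbbbbbb, CZ) ⊢ (q_0, bbbbbbb, Z) ⊢ (q_0, bbbbbb, CZ) ⊢ (q_0, bbbbb, Z) ⊢ (q_0, bbbb, CZ) ⊢ (q_0, bbb, Z) ⊢ (q_0, bb, CZ) ⊢ (q_0, b, Z) ⊢ (q_0, ε, CZ)
All input consumed in state q_0 with stack CZ.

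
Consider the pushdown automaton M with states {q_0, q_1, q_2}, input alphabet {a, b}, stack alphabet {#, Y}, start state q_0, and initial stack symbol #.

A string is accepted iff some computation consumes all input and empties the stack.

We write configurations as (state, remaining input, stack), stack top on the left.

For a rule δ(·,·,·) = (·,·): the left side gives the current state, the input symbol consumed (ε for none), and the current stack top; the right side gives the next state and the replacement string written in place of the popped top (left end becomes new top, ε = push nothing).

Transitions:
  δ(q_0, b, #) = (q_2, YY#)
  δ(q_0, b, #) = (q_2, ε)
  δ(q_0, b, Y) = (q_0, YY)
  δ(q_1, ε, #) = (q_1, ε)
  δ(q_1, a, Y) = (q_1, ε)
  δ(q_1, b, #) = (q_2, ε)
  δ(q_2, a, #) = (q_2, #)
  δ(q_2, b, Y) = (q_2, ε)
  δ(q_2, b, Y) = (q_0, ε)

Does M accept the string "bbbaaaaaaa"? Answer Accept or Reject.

No computation consumes all input and empties the stack.

Reject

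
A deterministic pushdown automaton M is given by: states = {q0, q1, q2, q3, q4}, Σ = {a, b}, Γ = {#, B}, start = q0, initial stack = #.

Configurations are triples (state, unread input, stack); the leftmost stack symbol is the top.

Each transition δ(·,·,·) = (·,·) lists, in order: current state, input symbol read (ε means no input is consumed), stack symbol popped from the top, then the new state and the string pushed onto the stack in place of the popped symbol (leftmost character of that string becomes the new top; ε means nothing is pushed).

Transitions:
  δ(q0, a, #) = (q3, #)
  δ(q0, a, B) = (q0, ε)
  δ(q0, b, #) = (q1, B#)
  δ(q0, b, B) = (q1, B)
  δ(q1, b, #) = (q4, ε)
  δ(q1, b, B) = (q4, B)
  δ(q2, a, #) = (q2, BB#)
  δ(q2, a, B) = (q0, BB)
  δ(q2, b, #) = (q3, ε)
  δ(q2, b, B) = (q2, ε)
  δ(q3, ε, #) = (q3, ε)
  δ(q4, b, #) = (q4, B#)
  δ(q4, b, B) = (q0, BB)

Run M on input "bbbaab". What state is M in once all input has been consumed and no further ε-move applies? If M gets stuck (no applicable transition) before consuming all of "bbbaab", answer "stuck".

(q0, bbbaab, #)
  read b, top #: go to q1, push B# → (q1, bbaab, B#)
  read b, top B: go to q4, push B → (q4, baab, B#)
  read b, top B: go to q0, push BB → (q0, aab, BB#)
  read a, top B: go to q0, push ε → (q0, ab, B#)
  read a, top B: go to q0, push ε → (q0, b, #)
  read b, top #: go to q1, push B# → (q1, ε, B#)
All input consumed; M is in state q1.

q1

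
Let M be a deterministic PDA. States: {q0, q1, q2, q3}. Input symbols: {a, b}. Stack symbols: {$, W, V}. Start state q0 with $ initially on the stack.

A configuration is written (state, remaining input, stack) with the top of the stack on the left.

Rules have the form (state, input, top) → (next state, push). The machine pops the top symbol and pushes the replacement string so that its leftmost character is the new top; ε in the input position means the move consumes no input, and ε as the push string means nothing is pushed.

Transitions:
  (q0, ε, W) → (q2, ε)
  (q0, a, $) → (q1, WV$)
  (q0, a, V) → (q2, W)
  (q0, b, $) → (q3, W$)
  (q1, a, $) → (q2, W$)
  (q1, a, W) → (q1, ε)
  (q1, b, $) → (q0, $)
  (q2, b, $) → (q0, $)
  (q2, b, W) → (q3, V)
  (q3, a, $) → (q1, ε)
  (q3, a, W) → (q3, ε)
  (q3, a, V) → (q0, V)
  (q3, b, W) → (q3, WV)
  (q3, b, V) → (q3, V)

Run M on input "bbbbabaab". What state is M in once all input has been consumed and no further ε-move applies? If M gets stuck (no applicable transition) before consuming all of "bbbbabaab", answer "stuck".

q3

(q0, bbbbabaab, $)
  read b, top $: go to q3, push W$ → (q3, bbbabaab, W$)
  read b, top W: go to q3, push WV → (q3, bbabaab, WV$)
  read b, top W: go to q3, push WV → (q3, babaab, WVV$)
  read b, top W: go to q3, push WV → (q3, abaab, WVVV$)
  read a, top W: go to q3, push ε → (q3, baab, VVV$)
  read b, top V: go to q3, push V → (q3, aab, VVV$)
  read a, top V: go to q0, push V → (q0, ab, VVV$)
  read a, top V: go to q2, push W → (q2, b, WVV$)
  read b, top W: go to q3, push V → (q3, ε, VVV$)
All input consumed; M is in state q3.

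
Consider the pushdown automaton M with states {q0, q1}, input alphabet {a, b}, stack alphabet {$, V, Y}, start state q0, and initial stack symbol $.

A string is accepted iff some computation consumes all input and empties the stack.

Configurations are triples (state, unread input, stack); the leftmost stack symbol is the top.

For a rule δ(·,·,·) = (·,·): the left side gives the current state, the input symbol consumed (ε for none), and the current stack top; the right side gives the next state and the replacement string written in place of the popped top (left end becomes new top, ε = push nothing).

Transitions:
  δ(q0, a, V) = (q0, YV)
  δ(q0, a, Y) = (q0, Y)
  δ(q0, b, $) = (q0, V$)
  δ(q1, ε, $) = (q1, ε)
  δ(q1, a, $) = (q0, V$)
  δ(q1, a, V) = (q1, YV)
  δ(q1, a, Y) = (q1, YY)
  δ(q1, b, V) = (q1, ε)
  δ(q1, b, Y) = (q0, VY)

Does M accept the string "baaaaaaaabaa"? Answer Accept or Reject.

Reject

No computation consumes all input and empties the stack.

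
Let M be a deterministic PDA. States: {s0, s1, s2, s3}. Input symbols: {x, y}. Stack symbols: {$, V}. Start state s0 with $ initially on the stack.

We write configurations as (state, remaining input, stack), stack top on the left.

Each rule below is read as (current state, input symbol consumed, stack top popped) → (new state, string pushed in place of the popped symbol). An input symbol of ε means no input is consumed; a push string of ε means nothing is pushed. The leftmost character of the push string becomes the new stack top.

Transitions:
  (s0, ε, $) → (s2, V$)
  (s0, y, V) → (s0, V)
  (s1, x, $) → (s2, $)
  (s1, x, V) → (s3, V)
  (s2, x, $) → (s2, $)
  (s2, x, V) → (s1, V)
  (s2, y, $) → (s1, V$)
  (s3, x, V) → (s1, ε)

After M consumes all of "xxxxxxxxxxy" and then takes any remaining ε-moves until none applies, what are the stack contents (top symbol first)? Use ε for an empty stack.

(s0, xxxxxxxxxxy, $)
  ε-move, top $: go to s2, push V$ → (s2, xxxxxxxxxxy, V$)
  read x, top V: go to s1, push V → (s1, xxxxxxxxxy, V$)
  read x, top V: go to s3, push V → (s3, xxxxxxxxy, V$)
  read x, top V: go to s1, push ε → (s1, xxxxxxxy, $)
  read x, top $: go to s2, push $ → (s2, xxxxxxy, $)
  read x, top $: go to s2, push $ → (s2, xxxxxy, $)
  read x, top $: go to s2, push $ → (s2, xxxxy, $)
  read x, top $: go to s2, push $ → (s2, xxxy, $)
  read x, top $: go to s2, push $ → (s2, xxy, $)
  read x, top $: go to s2, push $ → (s2, xy, $)
  read x, top $: go to s2, push $ → (s2, y, $)
  read y, top $: go to s1, push V$ → (s1, ε, V$)
All input consumed in state s1 with stack V$.

V$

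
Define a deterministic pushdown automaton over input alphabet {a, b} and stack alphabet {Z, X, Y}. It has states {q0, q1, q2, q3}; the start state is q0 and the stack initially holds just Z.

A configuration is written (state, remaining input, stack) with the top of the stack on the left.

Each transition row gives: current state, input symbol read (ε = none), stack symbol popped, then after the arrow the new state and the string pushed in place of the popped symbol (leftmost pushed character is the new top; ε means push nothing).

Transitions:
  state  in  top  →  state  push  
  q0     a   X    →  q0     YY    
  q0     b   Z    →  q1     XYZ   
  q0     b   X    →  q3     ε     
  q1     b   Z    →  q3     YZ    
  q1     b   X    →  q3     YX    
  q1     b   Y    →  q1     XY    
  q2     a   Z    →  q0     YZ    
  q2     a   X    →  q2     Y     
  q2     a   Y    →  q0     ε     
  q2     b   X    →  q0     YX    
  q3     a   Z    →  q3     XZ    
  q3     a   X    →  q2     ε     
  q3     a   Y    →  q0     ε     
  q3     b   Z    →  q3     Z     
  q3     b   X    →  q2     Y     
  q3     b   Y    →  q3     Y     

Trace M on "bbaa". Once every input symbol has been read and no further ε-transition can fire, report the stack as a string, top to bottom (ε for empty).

(q0, bbaa, Z) ⊢ (q1, baa, XYZ) ⊢ (q3, aa, YXYZ) ⊢ (q0, a, XYZ) ⊢ (q0, ε, YYYZ)
All input consumed in state q0 with stack YYYZ.

YYYZ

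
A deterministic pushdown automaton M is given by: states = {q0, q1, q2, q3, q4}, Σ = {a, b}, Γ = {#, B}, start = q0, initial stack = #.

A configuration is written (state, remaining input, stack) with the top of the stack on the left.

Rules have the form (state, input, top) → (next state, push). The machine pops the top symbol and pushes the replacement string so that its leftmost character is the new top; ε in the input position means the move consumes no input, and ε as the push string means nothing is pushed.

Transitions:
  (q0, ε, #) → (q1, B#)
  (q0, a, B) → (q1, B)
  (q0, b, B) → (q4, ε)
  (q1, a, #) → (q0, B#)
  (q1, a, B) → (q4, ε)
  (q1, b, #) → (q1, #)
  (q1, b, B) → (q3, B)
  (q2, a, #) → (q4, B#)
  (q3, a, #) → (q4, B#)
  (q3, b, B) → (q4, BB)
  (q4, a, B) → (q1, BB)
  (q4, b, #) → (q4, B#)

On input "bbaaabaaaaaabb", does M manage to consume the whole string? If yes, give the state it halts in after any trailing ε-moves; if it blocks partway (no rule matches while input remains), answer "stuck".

(q0, bbaaabaaaaaabb, #)
  ε-move, top #: go to q1, push B# → (q1, bbaaabaaaaaabb, B#)
  read b, top B: go to q3, push B → (q3, baaabaaaaaabb, B#)
  read b, top B: go to q4, push BB → (q4, aaabaaaaaabb, BB#)
  read a, top B: go to q1, push BB → (q1, aabaaaaaabb, BBB#)
  read a, top B: go to q4, push ε → (q4, abaaaaaabb, BB#)
  read a, top B: go to q1, push BB → (q1, baaaaaabb, BBB#)
  read b, top B: go to q3, push B → (q3, aaaaaabb, BBB#)
No transition for (q3, a, top B); M blocks with input aaaaaabb remaining.

stuck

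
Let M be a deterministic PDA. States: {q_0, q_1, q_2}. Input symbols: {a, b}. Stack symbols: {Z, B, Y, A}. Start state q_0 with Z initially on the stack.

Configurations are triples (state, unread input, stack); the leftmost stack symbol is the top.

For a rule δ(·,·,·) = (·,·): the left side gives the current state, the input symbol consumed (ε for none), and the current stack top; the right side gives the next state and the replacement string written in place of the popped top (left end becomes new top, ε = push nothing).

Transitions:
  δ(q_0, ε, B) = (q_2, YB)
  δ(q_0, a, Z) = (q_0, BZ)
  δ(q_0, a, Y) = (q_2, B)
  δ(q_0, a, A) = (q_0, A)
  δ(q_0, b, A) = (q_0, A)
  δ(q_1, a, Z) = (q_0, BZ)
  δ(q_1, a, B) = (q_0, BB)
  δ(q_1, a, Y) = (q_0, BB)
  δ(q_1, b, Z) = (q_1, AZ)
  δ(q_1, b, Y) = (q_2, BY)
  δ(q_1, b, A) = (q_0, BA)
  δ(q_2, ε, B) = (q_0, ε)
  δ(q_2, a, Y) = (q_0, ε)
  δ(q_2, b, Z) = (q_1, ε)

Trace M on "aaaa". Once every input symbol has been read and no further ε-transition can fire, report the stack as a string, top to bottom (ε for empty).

YBZ

(q_0, aaaa, Z) ⊢ (q_0, aaa, BZ) ⊢ (q_2, aaa, YBZ) ⊢ (q_0, aa, BZ) ⊢ (q_2, aa, YBZ) ⊢ (q_0, a, BZ) ⊢ (q_2, a, YBZ) ⊢ (q_0, ε, BZ) ⊢ (q_2, ε, YBZ)
All input consumed in state q_2 with stack YBZ.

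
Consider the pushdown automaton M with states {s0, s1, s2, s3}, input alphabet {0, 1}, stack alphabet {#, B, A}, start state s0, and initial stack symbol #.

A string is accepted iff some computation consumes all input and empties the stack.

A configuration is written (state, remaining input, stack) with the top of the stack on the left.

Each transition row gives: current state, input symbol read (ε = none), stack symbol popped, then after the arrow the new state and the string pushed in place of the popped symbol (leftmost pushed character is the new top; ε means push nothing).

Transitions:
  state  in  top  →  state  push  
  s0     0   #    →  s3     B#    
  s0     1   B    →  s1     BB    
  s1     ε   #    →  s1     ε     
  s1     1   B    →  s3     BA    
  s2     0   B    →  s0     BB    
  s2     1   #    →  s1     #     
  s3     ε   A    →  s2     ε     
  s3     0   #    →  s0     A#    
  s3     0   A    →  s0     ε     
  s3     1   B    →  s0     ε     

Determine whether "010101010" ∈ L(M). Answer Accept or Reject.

No computation consumes all input and empties the stack.

Reject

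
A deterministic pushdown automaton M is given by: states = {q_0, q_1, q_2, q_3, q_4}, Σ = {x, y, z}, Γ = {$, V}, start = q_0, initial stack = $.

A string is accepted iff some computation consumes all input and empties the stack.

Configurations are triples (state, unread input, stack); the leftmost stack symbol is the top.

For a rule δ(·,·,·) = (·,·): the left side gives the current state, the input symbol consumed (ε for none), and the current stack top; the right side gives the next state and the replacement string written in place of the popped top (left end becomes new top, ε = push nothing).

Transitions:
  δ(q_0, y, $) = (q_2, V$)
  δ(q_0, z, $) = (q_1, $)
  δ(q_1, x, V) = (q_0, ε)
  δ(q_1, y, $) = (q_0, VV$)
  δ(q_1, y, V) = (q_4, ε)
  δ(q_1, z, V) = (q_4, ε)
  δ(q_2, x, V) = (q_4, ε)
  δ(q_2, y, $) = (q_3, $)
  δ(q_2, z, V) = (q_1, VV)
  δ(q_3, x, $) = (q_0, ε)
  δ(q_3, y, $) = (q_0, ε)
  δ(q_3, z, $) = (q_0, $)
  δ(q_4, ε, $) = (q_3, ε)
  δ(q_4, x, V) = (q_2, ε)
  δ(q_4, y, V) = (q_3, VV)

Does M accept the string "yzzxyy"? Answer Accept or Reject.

(q_0, yzzxyy, $) ⊢ (q_2, zzxyy, V$) ⊢ (q_1, zxyy, VV$) ⊢ (q_4, xyy, V$) ⊢ (q_2, yy, $) ⊢ (q_3, y, $) ⊢ (q_0, ε, ε)
All input consumed and the stack is empty.

Accept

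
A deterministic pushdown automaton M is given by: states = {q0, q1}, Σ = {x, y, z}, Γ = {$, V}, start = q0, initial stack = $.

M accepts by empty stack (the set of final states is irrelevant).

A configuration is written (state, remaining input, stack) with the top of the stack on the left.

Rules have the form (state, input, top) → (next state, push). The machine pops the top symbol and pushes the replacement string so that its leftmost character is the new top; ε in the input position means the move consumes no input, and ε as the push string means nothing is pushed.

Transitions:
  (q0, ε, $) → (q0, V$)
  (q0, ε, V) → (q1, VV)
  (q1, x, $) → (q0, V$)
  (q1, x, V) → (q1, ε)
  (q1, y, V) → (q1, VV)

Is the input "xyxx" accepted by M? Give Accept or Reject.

Reject

(q0, xyxx, $) ⊢ (q0, xyxx, V$) ⊢ (q1, xyxx, VV$) ⊢ (q1, yxx, V$) ⊢ (q1, xx, VV$) ⊢ (q1, x, V$) ⊢ (q1, ε, $)
All input consumed; stack is $, not empty, and no further ε-move applies.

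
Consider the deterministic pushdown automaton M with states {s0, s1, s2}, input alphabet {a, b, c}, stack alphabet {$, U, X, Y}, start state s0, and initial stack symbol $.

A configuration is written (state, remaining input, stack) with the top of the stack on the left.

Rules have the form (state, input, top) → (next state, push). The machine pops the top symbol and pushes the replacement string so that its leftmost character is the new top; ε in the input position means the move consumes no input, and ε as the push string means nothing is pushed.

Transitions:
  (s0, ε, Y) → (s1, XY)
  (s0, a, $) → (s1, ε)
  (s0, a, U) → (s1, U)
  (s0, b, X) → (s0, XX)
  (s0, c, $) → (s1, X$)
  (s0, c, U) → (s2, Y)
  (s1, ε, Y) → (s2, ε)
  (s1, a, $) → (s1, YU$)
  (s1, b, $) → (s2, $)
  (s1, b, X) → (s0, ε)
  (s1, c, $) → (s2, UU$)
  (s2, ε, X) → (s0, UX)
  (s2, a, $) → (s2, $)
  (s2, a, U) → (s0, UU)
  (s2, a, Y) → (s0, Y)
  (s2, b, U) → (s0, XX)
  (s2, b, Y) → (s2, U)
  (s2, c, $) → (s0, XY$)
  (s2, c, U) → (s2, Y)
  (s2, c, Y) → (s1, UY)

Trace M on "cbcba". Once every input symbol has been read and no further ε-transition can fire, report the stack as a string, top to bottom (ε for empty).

(s0, cbcba, $)
  read c, top $: go to s1, push X$ → (s1, bcba, X$)
  read b, top X: go to s0, push ε → (s0, cba, $)
  read c, top $: go to s1, push X$ → (s1, ba, X$)
  read b, top X: go to s0, push ε → (s0, a, $)
  read a, top $: go to s1, push ε → (s1, ε, ε)
All input consumed in state s1 with stack ε.

ε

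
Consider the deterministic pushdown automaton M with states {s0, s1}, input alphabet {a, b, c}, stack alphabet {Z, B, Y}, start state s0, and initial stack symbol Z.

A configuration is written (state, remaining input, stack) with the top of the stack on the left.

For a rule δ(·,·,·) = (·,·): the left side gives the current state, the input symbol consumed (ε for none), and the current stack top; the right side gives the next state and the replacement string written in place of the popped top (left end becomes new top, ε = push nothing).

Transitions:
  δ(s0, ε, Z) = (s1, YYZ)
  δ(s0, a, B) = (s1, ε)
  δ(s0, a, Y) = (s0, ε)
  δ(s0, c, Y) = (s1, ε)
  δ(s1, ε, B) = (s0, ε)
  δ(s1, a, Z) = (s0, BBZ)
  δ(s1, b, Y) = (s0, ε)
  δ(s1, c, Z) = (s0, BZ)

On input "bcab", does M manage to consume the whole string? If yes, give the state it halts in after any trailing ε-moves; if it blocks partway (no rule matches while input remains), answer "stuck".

stuck

(s0, bcab, Z)
  ε-move, top Z: go to s1, push YYZ → (s1, bcab, YYZ)
  read b, top Y: go to s0, push ε → (s0, cab, YZ)
  read c, top Y: go to s1, push ε → (s1, ab, Z)
  read a, top Z: go to s0, push BBZ → (s0, b, BBZ)
No transition for (s0, b, top B); M blocks with input b remaining.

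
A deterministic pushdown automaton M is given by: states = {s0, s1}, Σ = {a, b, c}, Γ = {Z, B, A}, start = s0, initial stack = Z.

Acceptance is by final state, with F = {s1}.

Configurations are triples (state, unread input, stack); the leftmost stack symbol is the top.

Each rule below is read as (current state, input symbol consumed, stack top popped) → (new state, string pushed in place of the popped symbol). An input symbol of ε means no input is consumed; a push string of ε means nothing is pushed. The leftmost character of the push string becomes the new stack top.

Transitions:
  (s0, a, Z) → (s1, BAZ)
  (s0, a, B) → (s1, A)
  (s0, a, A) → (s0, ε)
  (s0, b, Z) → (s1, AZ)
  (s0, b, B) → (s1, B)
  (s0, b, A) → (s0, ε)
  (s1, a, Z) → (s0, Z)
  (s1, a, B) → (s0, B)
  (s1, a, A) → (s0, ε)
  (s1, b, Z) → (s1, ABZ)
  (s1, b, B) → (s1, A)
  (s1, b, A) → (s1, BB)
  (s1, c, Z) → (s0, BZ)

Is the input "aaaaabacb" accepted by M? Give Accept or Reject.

Reject

(s0, aaaaabacb, Z)
  read a, top Z: go to s1, push BAZ → (s1, aaaabacb, BAZ)
  read a, top B: go to s0, push B → (s0, aaabacb, BAZ)
  read a, top B: go to s1, push A → (s1, aabacb, AAZ)
  read a, top A: go to s0, push ε → (s0, abacb, AZ)
  read a, top A: go to s0, push ε → (s0, bacb, Z)
  read b, top Z: go to s1, push AZ → (s1, acb, AZ)
  read a, top A: go to s0, push ε → (s0, cb, Z)
No transition applies at (s0, cb, Z); input not fully consumed.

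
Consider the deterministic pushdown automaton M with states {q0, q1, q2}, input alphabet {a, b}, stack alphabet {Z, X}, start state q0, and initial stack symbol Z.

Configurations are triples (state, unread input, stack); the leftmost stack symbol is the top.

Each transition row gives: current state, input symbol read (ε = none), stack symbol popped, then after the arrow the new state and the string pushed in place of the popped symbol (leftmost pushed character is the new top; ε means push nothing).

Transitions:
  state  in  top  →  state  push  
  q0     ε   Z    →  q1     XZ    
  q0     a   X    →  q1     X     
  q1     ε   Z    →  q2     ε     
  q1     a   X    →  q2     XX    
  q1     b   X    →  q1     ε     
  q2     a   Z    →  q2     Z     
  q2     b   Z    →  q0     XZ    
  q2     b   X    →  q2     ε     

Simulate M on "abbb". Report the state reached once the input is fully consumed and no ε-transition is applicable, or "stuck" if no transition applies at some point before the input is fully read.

(q0, abbb, Z)
  ε-move, top Z: go to q1, push XZ → (q1, abbb, XZ)
  read a, top X: go to q2, push XX → (q2, bbb, XXZ)
  read b, top X: go to q2, push ε → (q2, bb, XZ)
  read b, top X: go to q2, push ε → (q2, b, Z)
  read b, top Z: go to q0, push XZ → (q0, ε, XZ)
All input consumed; M is in state q0.

q0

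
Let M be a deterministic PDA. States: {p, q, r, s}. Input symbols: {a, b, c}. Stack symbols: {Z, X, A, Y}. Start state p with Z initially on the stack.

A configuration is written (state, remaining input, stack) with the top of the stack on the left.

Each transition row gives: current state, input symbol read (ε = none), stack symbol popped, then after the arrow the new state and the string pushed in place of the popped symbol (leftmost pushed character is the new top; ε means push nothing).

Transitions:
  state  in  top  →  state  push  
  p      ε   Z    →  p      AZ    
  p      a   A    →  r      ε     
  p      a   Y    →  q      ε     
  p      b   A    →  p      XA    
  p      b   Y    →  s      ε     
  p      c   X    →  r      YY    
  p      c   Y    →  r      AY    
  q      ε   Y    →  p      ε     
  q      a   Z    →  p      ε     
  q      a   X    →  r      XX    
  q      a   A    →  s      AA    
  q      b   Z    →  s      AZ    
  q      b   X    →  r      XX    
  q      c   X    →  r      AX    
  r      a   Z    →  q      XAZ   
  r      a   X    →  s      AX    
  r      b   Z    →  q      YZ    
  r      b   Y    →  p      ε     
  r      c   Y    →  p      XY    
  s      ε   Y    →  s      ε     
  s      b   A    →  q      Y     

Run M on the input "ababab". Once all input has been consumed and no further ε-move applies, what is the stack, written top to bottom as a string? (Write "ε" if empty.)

(p, ababab, Z) ⊢ (p, ababab, AZ) ⊢ (r, babab, Z) ⊢ (q, abab, YZ) ⊢ (p, abab, Z) ⊢ (p, abab, AZ) ⊢ (r, bab, Z) ⊢ (q, ab, YZ) ⊢ (p, ab, Z) ⊢ (p, ab, AZ) ⊢ (r, b, Z) ⊢ (q, ε, YZ) ⊢ (p, ε, Z) ⊢ (p, ε, AZ)
All input consumed in state p with stack AZ.

AZ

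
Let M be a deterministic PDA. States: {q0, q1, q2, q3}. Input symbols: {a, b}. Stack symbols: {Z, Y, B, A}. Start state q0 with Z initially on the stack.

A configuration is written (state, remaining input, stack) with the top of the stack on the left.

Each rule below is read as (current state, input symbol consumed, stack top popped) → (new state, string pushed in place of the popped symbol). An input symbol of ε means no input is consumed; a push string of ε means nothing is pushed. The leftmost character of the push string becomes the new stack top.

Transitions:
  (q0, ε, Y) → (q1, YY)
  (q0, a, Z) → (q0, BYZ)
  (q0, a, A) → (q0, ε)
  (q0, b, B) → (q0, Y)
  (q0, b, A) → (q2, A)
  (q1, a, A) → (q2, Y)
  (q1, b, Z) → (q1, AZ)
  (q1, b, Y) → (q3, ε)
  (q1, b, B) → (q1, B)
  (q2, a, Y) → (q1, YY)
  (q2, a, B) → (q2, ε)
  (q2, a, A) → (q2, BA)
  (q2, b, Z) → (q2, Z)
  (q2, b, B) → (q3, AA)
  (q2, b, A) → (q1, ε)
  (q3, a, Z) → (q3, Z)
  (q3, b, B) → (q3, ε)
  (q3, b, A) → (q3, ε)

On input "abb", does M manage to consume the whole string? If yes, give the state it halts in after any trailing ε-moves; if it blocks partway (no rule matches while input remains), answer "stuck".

(q0, abb, Z) ⊢ (q0, bb, BYZ) ⊢ (q0, b, YYZ) ⊢ (q1, b, YYYZ) ⊢ (q3, ε, YYZ)
All input consumed; M is in state q3.

q3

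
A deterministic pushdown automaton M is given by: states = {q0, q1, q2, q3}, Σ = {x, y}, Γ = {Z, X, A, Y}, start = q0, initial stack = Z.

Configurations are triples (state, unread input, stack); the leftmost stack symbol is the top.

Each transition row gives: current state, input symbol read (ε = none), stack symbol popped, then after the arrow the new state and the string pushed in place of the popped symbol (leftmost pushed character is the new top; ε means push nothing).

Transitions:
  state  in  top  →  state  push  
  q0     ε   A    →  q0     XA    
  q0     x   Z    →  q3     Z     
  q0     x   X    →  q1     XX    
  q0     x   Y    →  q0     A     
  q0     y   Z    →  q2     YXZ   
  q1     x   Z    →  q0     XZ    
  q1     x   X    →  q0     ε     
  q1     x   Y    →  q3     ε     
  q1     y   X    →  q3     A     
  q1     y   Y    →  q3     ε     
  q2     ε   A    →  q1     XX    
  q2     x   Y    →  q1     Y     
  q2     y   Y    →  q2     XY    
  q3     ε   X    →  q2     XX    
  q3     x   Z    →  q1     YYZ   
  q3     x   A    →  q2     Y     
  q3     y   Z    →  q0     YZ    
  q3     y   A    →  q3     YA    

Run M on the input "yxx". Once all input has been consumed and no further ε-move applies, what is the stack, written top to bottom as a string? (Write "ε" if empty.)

(q0, yxx, Z) ⊢ (q2, xx, YXZ) ⊢ (q1, x, YXZ) ⊢ (q3, ε, XZ) ⊢ (q2, ε, XXZ)
All input consumed in state q2 with stack XXZ.

XXZ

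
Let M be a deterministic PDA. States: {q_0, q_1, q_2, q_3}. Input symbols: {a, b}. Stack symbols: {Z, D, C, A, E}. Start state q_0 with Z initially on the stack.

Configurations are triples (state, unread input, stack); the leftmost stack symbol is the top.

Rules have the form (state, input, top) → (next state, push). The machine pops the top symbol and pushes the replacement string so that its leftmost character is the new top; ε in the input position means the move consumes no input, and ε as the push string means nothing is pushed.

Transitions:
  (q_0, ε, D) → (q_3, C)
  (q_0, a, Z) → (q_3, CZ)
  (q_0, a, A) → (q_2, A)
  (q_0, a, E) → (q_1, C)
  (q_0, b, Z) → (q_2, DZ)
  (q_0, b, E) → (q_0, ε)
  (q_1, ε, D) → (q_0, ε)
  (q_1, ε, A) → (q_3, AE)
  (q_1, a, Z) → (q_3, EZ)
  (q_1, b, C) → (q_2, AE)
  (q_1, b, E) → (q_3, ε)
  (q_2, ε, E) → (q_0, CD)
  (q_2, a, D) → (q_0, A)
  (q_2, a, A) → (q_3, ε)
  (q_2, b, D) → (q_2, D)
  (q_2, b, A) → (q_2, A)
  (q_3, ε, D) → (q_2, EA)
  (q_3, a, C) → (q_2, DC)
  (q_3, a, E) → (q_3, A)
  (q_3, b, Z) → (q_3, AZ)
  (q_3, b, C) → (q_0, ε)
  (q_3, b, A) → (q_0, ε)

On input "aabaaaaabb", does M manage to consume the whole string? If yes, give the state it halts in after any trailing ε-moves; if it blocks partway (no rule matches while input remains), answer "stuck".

(q_0, aabaaaaabb, Z)
  read a, top Z: go to q_3, push CZ → (q_3, abaaaaabb, CZ)
  read a, top C: go to q_2, push DC → (q_2, baaaaabb, DCZ)
  read b, top D: go to q_2, push D → (q_2, aaaaabb, DCZ)
  read a, top D: go to q_0, push A → (q_0, aaaabb, ACZ)
  read a, top A: go to q_2, push A → (q_2, aaabb, ACZ)
  read a, top A: go to q_3, push ε → (q_3, aabb, CZ)
  read a, top C: go to q_2, push DC → (q_2, abb, DCZ)
  read a, top D: go to q_0, push A → (q_0, bb, ACZ)
No transition for (q_0, b, top A); M blocks with input bb remaining.

stuck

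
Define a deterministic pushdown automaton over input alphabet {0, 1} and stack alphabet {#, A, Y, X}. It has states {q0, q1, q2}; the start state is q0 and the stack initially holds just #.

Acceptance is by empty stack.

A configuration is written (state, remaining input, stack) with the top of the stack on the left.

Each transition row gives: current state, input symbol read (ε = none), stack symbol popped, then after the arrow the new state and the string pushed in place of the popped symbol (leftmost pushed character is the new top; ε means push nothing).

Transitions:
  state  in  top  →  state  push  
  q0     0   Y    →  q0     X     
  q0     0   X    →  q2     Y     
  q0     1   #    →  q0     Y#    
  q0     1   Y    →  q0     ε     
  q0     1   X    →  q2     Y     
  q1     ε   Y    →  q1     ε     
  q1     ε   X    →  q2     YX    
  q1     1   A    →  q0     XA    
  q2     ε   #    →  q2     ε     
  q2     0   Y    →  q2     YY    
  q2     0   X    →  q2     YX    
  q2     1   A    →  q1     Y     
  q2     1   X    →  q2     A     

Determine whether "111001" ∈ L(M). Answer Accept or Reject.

Reject

(q0, 111001, #)
  read 1, top #: go to q0, push Y# → (q0, 11001, Y#)
  read 1, top Y: go to q0, push ε → (q0, 1001, #)
  read 1, top #: go to q0, push Y# → (q0, 001, Y#)
  read 0, top Y: go to q0, push X → (q0, 01, X#)
  read 0, top X: go to q2, push Y → (q2, 1, Y#)
No transition applies at (q2, 1, Y#); input not fully consumed.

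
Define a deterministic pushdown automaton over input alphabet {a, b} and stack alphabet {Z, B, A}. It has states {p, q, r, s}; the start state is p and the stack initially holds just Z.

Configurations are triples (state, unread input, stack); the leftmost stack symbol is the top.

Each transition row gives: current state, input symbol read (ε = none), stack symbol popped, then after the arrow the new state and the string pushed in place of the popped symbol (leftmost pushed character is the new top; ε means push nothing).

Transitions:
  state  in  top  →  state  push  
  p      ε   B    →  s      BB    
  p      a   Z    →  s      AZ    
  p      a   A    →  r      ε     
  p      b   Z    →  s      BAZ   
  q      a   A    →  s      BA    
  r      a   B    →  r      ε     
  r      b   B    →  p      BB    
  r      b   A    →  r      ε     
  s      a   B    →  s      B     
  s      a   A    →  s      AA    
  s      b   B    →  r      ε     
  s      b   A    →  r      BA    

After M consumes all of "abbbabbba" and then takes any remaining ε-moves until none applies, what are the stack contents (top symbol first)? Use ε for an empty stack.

(p, abbbabbba, Z)
  read a, top Z: go to s, push AZ → (s, bbbabbba, AZ)
  read b, top A: go to r, push BA → (r, bbabbba, BAZ)
  read b, top B: go to p, push BB → (p, babbba, BBAZ)
  ε-move, top B: go to s, push BB → (s, babbba, BBBAZ)
  read b, top B: go to r, push ε → (r, abbba, BBAZ)
  read a, top B: go to r, push ε → (r, bbba, BAZ)
  read b, top B: go to p, push BB → (p, bba, BBAZ)
  ε-move, top B: go to s, push BB → (s, bba, BBBAZ)
  read b, top B: go to r, push ε → (r, ba, BBAZ)
  read b, top B: go to p, push BB → (p, a, BBBAZ)
  ε-move, top B: go to s, push BB → (s, a, BBBBAZ)
  read a, top B: go to s, push B → (s, ε, BBBBAZ)
All input consumed in state s with stack BBBBAZ.

BBBBAZ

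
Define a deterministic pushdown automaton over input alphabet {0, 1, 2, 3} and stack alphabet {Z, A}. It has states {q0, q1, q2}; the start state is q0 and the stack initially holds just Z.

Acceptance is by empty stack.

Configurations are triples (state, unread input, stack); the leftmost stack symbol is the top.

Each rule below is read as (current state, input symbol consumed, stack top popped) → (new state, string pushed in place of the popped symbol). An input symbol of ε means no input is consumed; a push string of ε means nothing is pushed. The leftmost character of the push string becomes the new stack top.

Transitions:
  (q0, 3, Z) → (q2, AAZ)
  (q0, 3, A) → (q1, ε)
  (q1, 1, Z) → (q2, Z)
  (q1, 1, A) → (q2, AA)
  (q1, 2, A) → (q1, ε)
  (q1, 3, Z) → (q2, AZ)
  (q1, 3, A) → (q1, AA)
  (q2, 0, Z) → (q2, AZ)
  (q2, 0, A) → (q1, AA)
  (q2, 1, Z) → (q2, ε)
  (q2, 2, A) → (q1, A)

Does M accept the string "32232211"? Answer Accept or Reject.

Accept

(q0, 32232211, Z)
  read 3, top Z: go to q2, push AAZ → (q2, 2232211, AAZ)
  read 2, top A: go to q1, push A → (q1, 232211, AAZ)
  read 2, top A: go to q1, push ε → (q1, 32211, AZ)
  read 3, top A: go to q1, push AA → (q1, 2211, AAZ)
  read 2, top A: go to q1, push ε → (q1, 211, AZ)
  read 2, top A: go to q1, push ε → (q1, 11, Z)
  read 1, top Z: go to q2, push Z → (q2, 1, Z)
  read 1, top Z: go to q2, push ε → (q2, ε, ε)
All input consumed and the stack is empty.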